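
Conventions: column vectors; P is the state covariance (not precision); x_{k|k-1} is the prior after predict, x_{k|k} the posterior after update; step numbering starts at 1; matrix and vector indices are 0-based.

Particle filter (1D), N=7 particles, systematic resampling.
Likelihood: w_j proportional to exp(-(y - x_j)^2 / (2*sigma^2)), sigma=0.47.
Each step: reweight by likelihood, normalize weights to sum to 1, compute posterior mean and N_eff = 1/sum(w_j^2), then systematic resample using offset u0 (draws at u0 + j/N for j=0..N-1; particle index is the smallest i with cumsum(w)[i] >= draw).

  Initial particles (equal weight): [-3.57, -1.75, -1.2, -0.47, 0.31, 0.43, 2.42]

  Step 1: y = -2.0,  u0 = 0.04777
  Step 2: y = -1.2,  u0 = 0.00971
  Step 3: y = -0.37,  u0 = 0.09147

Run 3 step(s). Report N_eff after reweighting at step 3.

step 1: w=[0.0034, 0.7808, 0.2113, 0.0045, 0.0000, 0.0000, 0.0000]  mean=-1.6342  Neff=1.5282  idx=[1, 1, 1, 1, 1, 1, 2]
step 2: w=[0.1253, 0.1253, 0.1253, 0.1253, 0.1253, 0.1253, 0.2484]  mean=-1.6134  Neff=6.4161  idx=[0, 1, 2, 3, 4, 5, 6]
step 3: w=[0.0462, 0.0462, 0.0462, 0.0462, 0.0462, 0.0462, 0.7230]  mean=-1.3523  Neff=1.8673  idx=[1, 5, 6, 6, 6, 6, 6]

N_eff = 1.8673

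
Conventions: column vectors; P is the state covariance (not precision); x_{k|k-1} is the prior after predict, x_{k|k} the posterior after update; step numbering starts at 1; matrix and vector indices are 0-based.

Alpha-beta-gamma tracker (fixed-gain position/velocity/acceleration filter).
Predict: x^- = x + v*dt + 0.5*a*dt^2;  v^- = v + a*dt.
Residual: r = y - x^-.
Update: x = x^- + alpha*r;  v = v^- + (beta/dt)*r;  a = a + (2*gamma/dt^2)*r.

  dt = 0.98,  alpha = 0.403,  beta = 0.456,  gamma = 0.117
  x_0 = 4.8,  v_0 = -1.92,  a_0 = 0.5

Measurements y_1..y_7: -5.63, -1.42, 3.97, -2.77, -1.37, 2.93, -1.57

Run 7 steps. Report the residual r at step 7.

resid = -10.8627

step 1: x_pred=3.1585  r=-8.7885  x^+=-0.3833  v^+=-5.5193  a^+=-1.6413
step 2: x_pred=-6.5804  r=5.1604  x^+=-4.5007  v^+=-4.7267  a^+=-0.3840
step 3: x_pred=-9.3173  r=13.2873  x^+=-3.9625  v^+=1.0797  a^+=2.8534
step 4: x_pred=-1.5342  r=-1.2358  x^+=-2.0322  v^+=3.3010  a^+=2.5523
step 5: x_pred=2.4284  r=-3.7984  x^+=0.8976  v^+=4.0349  a^+=1.6269
step 6: x_pred=5.6331  r=-2.7031  x^+=4.5437  v^+=4.3715  a^+=0.9683
step 7: x_pred=9.2927  r=-10.8627  x^+=4.9150  v^+=0.2659  a^+=-1.6784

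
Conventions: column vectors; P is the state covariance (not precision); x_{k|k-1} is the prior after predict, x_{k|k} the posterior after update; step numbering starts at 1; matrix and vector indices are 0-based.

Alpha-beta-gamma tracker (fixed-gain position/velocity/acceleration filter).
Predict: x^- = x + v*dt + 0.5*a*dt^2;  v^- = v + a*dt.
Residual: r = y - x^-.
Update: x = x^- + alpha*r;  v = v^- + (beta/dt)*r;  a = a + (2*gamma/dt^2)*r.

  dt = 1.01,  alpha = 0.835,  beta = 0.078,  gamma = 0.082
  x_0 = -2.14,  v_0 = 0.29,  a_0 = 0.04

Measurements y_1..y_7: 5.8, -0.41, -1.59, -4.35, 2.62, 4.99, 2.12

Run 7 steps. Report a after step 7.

step 1: x_pred=-1.8267  r=7.6267  x^+=4.5416  v^+=0.9194  a^+=1.2661
step 2: x_pred=6.1160  r=-6.5260  x^+=0.6668  v^+=1.6942  a^+=0.2170
step 3: x_pred=2.4886  r=-4.0786  x^+=-0.9170  v^+=1.5984  a^+=-0.4387
step 4: x_pred=0.4735  r=-4.8235  x^+=-3.5541  v^+=0.7827  a^+=-1.2142
step 5: x_pred=-3.3829  r=6.0029  x^+=1.6295  v^+=0.0199  a^+=-0.2491
step 6: x_pred=1.5226  r=3.4674  x^+=4.4179  v^+=0.0361  a^+=0.3083
step 7: x_pred=4.6116  r=-2.4916  x^+=2.5311  v^+=0.1551  a^+=-0.0923

a_post = -0.0923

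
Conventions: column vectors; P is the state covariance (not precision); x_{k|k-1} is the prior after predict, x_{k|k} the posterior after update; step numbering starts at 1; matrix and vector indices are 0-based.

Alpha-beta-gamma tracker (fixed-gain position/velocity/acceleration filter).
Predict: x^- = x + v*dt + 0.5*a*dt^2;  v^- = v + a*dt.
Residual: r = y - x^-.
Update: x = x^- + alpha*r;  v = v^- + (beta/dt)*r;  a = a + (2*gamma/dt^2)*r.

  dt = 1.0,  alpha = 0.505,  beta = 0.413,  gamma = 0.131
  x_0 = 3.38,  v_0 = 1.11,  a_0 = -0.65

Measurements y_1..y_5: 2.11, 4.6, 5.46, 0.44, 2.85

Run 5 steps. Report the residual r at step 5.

resid = 2.1745

step 1: x_pred=4.1650  r=-2.0550  x^+=3.1272  v^+=-0.3887  a^+=-1.1884
step 2: x_pred=2.1443  r=2.4557  x^+=3.3844  v^+=-0.5629  a^+=-0.5450
step 3: x_pred=2.5490  r=2.9110  x^+=4.0191  v^+=0.0943  a^+=0.2177
step 4: x_pred=4.2222  r=-3.7822  x^+=2.3122  v^+=-1.2501  a^+=-0.7733
step 5: x_pred=0.6755  r=2.1745  x^+=1.7736  v^+=-1.1253  a^+=-0.2035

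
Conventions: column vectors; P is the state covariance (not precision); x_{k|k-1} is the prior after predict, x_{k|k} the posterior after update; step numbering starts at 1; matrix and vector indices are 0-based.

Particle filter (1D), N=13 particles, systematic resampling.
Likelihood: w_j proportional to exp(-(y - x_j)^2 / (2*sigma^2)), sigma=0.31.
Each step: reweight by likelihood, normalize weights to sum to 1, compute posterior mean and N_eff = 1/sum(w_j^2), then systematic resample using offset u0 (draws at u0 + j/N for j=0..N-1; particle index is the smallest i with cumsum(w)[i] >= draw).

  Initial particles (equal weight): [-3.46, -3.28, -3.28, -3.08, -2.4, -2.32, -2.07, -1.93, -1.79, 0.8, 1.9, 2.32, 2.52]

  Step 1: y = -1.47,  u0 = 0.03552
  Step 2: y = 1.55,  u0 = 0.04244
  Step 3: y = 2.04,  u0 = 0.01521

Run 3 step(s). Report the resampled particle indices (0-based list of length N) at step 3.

resampled_idx = [0, 1, 2, 3, 4, 5, 6, 7, 8, 9, 10, 11, 12]

step 1: w=[0.0000, 0.0000, 0.0000, 0.0000, 0.0100, 0.0210, 0.1387, 0.3003, 0.5299, 0.0000, 0.0000, 0.0000, 0.0000]  mean=-1.8882  Neff=2.5589  idx=[6, 6, 7, 7, 7, 7, 8, 8, 8, 8, 8, 8, 8]
step 2: w=[0.0000, 0.0000, 0.0010, 0.0010, 0.0010, 0.0010, 0.1423, 0.1423, 0.1423, 0.1423, 0.1423, 0.1423, 0.1423]  mean=-1.7906  Neff=7.0557  idx=[6, 6, 7, 7, 8, 8, 9, 10, 10, 11, 11, 12, 12]
step 3: w=[0.0769, 0.0769, 0.0769, 0.0769, 0.0769, 0.0769, 0.0769, 0.0769, 0.0769, 0.0769, 0.0769, 0.0769, 0.0769]  mean=-1.7900  Neff=13.0000  idx=[0, 1, 2, 3, 4, 5, 6, 7, 8, 9, 10, 11, 12]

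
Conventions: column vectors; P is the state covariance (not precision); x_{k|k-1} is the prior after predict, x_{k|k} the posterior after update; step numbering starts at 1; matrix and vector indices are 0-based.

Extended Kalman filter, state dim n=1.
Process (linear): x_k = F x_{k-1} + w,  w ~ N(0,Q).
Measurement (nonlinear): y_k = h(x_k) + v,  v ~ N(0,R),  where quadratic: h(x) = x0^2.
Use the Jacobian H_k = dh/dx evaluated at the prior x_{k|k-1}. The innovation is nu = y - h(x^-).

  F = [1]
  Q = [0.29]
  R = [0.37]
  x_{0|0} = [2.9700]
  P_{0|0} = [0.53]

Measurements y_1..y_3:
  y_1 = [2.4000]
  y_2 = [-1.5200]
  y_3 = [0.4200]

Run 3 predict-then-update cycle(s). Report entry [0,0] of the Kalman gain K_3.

step 1: x^-=[2.9700]  P^-=[0.8200]  H_jac=[5.9400]  S=[29.3026]  K=[0.1662]  nu=[-6.4209]  x^+=[1.9027]  P^+=[0.0104]
step 2: x^-=[1.9027]  P^-=[0.3004]  H_jac=[3.8054]  S=[4.7194]  K=[0.2422]  nu=[-5.1402]  x^+=[0.6578]  P^+=[0.0235]
step 3: x^-=[0.6578]  P^-=[0.3135]  H_jac=[1.3156]  S=[0.9127]  K=[0.4520]  nu=[-0.0127]  x^+=[0.6521]  P^+=[0.1271]

K[0,0] = 0.4520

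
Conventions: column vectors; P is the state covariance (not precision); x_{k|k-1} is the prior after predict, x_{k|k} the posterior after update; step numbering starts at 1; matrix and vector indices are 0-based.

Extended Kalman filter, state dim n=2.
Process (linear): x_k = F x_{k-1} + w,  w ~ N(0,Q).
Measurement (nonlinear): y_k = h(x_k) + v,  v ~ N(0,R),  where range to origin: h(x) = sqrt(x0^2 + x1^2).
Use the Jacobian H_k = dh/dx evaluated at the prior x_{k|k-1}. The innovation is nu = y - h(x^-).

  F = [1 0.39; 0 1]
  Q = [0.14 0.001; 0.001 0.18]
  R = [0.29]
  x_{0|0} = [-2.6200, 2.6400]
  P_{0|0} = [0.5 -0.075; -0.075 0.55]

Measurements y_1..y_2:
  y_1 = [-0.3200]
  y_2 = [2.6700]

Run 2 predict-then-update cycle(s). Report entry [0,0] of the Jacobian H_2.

step 1: x^-=[-1.5904, 2.6400]  P^-=[0.6652 0.1405; 0.1405 0.7300]  H_jac=[-0.5160 0.8566]  S=[0.8785]  K=[-0.2537; 0.6292]  nu=[-3.4020]  x^+=[-0.7273, 0.4993]  P^+=[0.6086 0.2807; 0.2807 0.3822]
step 2: x^-=[-0.5326, 0.4993]  P^-=[1.0257 0.4308; 0.4308 0.5622]  H_jac=[-0.7295 0.6840]  S=[0.6690]  K=[-0.6781; 0.1050]  nu=[1.9400]  x^+=[-1.8480, 0.7030]  P^+=[0.7181 0.4784; 0.4784 0.5548]

H_jac[0,0] = -0.7295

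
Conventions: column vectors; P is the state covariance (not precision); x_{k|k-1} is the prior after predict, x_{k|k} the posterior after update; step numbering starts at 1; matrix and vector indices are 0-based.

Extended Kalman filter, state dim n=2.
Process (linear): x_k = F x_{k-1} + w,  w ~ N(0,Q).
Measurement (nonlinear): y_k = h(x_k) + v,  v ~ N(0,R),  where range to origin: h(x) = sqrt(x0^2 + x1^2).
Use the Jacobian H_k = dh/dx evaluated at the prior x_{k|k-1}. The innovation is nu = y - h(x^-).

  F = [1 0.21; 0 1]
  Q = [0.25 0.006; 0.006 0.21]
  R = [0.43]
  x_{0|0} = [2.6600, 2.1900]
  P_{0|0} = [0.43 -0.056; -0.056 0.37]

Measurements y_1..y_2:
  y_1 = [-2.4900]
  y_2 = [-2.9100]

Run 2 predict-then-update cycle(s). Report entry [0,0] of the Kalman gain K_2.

step 1: x^-=[3.1199, 2.1900]  P^-=[0.6728 0.0277; 0.0277 0.5800]  H_jac=[0.8185 0.5745]  S=[1.0982]  K=[0.5159; 0.3241]  nu=[-6.3018]  x^+=[-0.1313, 0.1478]  P^+=[0.3805 -0.1559; -0.1559 0.4647]
step 2: x^-=[-0.1003, 0.1478]  P^-=[0.5855 -0.0523; -0.0523 0.6747]  H_jac=[-0.5615 0.8275]  S=[1.1252]  K=[-0.3307; 0.5223]  nu=[-3.0886]  x^+=[0.9210, -1.4653]  P^+=[0.4625 0.1420; 0.1420 0.3677]

K[0,0] = -0.3307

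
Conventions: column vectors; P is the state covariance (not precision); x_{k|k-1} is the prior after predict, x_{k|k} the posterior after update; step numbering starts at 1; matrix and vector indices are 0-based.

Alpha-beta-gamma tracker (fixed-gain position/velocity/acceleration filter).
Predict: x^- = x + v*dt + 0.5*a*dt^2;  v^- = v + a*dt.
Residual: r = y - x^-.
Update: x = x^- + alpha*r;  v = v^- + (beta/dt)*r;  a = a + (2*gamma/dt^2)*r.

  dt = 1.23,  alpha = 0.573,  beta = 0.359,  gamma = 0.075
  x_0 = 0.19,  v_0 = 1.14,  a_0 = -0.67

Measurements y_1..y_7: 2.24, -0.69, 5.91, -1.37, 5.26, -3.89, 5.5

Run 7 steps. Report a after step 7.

a_post = 0.3811

step 1: x_pred=1.0854  r=1.1546  x^+=1.7470  v^+=0.6529  a^+=-0.5555
step 2: x_pred=2.1298  r=-2.8198  x^+=0.5141  v^+=-0.8534  a^+=-0.8351
step 3: x_pred=-1.1673  r=7.0773  x^+=2.8880  v^+=0.1851  a^+=-0.1334
step 4: x_pred=3.0147  r=-4.3847  x^+=0.5023  v^+=-1.2588  a^+=-0.5681
step 5: x_pred=-1.4758  r=6.7358  x^+=2.3838  v^+=0.0084  a^+=0.0997
step 6: x_pred=2.4696  r=-6.3596  x^+=-1.1745  v^+=-1.7251  a^+=-0.5308
step 7: x_pred=-3.6979  r=9.1979  x^+=1.5725  v^+=0.3065  a^+=0.3811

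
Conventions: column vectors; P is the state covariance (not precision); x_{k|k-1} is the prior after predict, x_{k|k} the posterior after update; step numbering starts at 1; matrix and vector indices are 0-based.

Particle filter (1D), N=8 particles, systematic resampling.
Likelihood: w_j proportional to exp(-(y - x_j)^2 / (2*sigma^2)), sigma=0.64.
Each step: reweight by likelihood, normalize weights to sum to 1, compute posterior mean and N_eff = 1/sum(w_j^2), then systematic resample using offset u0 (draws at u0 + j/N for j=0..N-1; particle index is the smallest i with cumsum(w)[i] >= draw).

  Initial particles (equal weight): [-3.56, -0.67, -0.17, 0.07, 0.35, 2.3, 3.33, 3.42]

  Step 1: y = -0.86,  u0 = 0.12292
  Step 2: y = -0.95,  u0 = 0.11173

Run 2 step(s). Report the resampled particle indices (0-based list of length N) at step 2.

resampled_idx = [0, 1, 1, 2, 2, 4, 5, 7]

step 1: w=[0.0001, 0.4710, 0.2753, 0.1713, 0.0824, 0.0000, 0.0000, 0.0000]  mean=-0.3218  Neff=2.9964  idx=[1, 1, 1, 2, 2, 3, 3, 4]
step 2: w=[0.2081, 0.2081, 0.2081, 0.1090, 0.1090, 0.0643, 0.0643, 0.0291]  mean=-0.4362  Neff=6.1426  idx=[0, 1, 1, 2, 2, 4, 5, 7]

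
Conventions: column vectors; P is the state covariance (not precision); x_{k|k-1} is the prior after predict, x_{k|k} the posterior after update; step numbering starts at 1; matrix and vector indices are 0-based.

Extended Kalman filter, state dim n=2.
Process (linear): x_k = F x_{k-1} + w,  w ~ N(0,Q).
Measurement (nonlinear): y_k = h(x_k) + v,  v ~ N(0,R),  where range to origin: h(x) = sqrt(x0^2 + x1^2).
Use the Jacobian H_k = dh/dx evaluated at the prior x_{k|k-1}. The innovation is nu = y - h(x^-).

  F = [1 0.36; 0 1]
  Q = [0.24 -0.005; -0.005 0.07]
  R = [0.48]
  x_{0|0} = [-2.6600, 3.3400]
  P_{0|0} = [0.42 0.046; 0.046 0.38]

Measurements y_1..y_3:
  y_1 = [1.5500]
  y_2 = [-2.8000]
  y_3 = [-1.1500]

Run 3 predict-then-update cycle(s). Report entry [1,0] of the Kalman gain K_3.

K[1,0] = -0.1447

step 1: x^-=[-1.4576, 3.3400]  P^-=[0.7424 0.1778; 0.1778 0.4500]  H_jac=[-0.4000 0.9165]  S=[0.8464]  K=[-0.1583; 0.4033]  nu=[-2.0942]  x^+=[-1.1261, 2.4955]  P^+=[0.7212 0.2318; 0.2318 0.3124]
step 2: x^-=[-0.2277, 2.4955]  P^-=[1.1686 0.3393; 0.3393 0.3824]  H_jac=[-0.0909 0.9959]  S=[0.8074]  K=[0.2869; 0.4334]  nu=[-5.3059]  x^+=[-1.7501, 0.1959]  P^+=[1.1021 0.2389; 0.2389 0.2307]
step 3: x^-=[-1.6795, 0.1959]  P^-=[1.5440 0.3169; 0.3169 0.3007]  H_jac=[-0.9933 0.1159]  S=[1.9343]  K=[-0.7738; -0.1447]  nu=[-2.8409]  x^+=[0.5189, 0.6071]  P^+=[0.3857 0.1003; 0.1003 0.2602]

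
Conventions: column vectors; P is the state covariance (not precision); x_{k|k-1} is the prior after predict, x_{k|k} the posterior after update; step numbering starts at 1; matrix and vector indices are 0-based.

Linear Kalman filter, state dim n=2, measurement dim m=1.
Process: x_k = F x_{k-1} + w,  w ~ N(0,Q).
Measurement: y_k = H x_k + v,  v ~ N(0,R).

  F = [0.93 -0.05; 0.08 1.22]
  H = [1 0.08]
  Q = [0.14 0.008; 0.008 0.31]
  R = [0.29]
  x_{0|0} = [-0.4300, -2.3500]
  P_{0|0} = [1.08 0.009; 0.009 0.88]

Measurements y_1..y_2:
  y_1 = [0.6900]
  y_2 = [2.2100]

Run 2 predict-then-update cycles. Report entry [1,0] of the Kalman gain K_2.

K[1,0] = 0.0606

step 1: x^-=[-0.2824, -2.9014]  P^-=[1.0755 0.0448; 0.0448 1.6285]  S=[1.3831]  K=[0.7802; 0.1266]  nu=[1.2045]  x^+=[0.6573, -2.7489]  P^+=[0.2336 -0.0918; -0.0918 1.6063]
step 2: x^-=[0.7488, -3.3010]  P^-=[0.3546 -0.1764; -0.1764 2.6844]  S=[0.6336]  K=[0.5374; 0.0606]  nu=[1.7253]  x^+=[1.6760, -3.1965]  P^+=[0.1716 -0.1970; -0.1970 2.6821]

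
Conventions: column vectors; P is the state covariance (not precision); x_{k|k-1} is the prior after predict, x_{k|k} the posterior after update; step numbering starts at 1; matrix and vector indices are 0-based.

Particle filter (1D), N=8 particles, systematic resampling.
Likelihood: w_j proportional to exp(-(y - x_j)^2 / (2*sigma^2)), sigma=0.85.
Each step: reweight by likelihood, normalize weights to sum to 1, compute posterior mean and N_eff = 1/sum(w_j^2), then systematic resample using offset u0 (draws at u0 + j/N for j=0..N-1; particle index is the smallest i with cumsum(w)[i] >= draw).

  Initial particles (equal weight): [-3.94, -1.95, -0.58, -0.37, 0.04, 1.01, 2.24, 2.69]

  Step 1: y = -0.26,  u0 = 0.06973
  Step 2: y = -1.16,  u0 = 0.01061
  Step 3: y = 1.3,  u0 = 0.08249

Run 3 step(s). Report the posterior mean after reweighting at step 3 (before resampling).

post_mean = -0.3268

step 1: w=[0.0000, 0.0414, 0.2785, 0.2965, 0.2809, 0.0979, 0.0040, 0.0007]  mean=-0.2312  Neff=3.9104  idx=[2, 2, 2, 3, 3, 4, 4, 5]
step 2: w=[0.1780, 0.1780, 0.1780, 0.1458, 0.1458, 0.0829, 0.0829, 0.0086]  mean=-0.4022  Neff=6.6065  idx=[0, 0, 1, 2, 2, 3, 4, 5]
step 3: w=[0.0820, 0.0820, 0.0820, 0.0820, 0.0820, 0.1373, 0.1373, 0.3154]  mean=-0.3268  Neff=5.8547  idx=[1, 2, 4, 5, 6, 7, 7, 7]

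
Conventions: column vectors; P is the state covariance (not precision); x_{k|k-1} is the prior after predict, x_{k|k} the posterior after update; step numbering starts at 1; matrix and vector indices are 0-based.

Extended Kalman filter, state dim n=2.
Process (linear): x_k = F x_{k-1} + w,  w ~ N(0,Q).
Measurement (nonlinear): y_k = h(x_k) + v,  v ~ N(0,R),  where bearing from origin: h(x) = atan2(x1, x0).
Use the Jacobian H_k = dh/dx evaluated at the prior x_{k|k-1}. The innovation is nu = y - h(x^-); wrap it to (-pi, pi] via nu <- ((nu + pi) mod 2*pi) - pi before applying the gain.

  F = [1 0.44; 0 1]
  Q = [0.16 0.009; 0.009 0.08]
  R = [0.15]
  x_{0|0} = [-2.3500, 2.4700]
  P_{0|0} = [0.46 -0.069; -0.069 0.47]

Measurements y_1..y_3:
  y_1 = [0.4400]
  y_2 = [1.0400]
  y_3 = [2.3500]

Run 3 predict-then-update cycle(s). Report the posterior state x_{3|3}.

x_post = [2.3882, 3.5229]

step 1: x^-=[-1.2632, 2.4700]  P^-=[0.6503 0.1468; 0.1468 0.5500]  H_jac=[-0.3209 -0.1641]  S=[0.2473]  K=[-0.9415; -0.5556]  nu=[-1.6035]  x^+=[0.2465, 3.3610]  P^+=[0.4311 0.0175; 0.0175 0.4737]
step 2: x^-=[1.7253, 3.3610]  P^-=[0.6982 0.2349; 0.2349 0.5537]  H_jac=[-0.2355 0.1209]  S=[0.1834]  K=[-0.7415; 0.0633]  nu=[-0.0565]  x^+=[1.7672, 3.3574]  P^+=[0.5973 0.2435; 0.2435 0.5529]
step 3: x^-=[3.2445, 3.3574]  P^-=[1.0786 0.4958; 0.4958 0.6329]  H_jac=[-0.1540 0.1488]  S=[0.1669]  K=[-0.5533; 0.1069]  nu=[1.5475]  x^+=[2.3882, 3.5229]  P^+=[1.0276 0.5057; 0.5057 0.6310]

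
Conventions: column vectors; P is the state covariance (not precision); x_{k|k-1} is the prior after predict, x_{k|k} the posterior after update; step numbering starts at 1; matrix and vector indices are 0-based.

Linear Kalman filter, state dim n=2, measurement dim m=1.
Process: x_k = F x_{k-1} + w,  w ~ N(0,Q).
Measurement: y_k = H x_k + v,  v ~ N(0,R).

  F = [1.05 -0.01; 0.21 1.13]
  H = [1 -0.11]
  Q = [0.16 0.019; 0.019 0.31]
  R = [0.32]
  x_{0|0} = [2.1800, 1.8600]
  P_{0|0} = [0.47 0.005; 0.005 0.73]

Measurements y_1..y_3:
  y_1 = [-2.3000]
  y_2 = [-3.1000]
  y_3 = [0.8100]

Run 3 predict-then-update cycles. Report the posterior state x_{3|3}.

x_post = [-0.3690, 2.7257]

step 1: x^-=[2.2704, 2.5596]  P^-=[0.6781 0.1203; 0.1203 1.2652]  S=[0.9870]  K=[0.6737; -0.0191]  nu=[-4.2888]  x^+=[-0.6189, 2.6416]  P^+=[0.2302 0.1330; 0.1330 1.2649]
step 2: x^-=[-0.6763, 2.8550]  P^-=[0.4111 0.2130; 0.2130 1.9984]  S=[0.7085]  K=[0.5473; -0.0096]  nu=[-2.1097]  x^+=[-1.8308, 2.8753]  P^+=[0.1990 0.2167; 0.2167 1.9983]
step 3: x^-=[-1.9511, 2.8646]  P^-=[0.3750 0.2970; 0.2970 2.9733]  S=[0.6656]  K=[0.5143; -0.0452]  nu=[3.0762]  x^+=[-0.3690, 2.7257]  P^+=[0.1989 0.3125; 0.3125 2.9720]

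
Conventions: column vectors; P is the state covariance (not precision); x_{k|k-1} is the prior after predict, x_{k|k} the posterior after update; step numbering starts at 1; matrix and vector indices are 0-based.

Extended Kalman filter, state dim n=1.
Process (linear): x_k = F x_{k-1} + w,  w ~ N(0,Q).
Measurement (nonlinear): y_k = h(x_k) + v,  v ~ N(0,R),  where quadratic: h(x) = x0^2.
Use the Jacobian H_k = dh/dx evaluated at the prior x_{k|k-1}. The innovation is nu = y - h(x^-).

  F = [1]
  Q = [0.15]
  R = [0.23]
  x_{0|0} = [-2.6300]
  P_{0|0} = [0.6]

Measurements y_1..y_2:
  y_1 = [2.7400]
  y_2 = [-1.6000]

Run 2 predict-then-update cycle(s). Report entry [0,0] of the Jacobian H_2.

step 1: x^-=[-2.6300]  P^-=[0.7500]  H_jac=[-5.2600]  S=[20.9807]  K=[-0.1880]  nu=[-4.1769]  x^+=[-1.8446]  P^+=[0.0082]
step 2: x^-=[-1.8446]  P^-=[0.1582]  H_jac=[-3.6892]  S=[2.3835]  K=[-0.2449]  nu=[-5.0026]  x^+=[-0.6195]  P^+=[0.0153]

H_jac[0,0] = -3.6892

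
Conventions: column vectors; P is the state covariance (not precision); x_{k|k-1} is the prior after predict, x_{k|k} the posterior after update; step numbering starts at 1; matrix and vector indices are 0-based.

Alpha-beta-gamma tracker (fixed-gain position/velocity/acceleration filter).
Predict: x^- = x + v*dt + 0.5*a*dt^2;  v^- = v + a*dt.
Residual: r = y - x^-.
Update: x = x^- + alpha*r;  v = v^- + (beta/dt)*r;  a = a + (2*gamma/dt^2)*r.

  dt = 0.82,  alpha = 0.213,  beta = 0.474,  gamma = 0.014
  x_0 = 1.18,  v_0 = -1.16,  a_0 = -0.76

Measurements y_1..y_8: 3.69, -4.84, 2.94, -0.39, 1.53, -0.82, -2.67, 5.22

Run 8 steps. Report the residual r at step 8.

step 1: x_pred=-0.0267  r=3.7167  x^+=0.7649  v^+=0.3652  a^+=-0.6052
step 2: x_pred=0.8610  r=-5.7010  x^+=-0.3533  v^+=-3.4265  a^+=-0.8426
step 3: x_pred=-3.4463  r=6.3863  x^+=-2.0861  v^+=-0.4258  a^+=-0.5767
step 4: x_pred=-2.6291  r=2.2391  x^+=-2.1522  v^+=0.3956  a^+=-0.4834
step 5: x_pred=-1.9903  r=3.5203  x^+=-1.2405  v^+=2.0341  a^+=-0.3369
step 6: x_pred=0.3142  r=-1.1342  x^+=0.0726  v^+=1.1022  a^+=-0.3841
step 7: x_pred=0.8473  r=-3.5173  x^+=0.0981  v^+=-1.2459  a^+=-0.5306
step 8: x_pred=-1.1019  r=6.3219  x^+=0.2447  v^+=1.9734  a^+=-0.2673

resid = 6.3219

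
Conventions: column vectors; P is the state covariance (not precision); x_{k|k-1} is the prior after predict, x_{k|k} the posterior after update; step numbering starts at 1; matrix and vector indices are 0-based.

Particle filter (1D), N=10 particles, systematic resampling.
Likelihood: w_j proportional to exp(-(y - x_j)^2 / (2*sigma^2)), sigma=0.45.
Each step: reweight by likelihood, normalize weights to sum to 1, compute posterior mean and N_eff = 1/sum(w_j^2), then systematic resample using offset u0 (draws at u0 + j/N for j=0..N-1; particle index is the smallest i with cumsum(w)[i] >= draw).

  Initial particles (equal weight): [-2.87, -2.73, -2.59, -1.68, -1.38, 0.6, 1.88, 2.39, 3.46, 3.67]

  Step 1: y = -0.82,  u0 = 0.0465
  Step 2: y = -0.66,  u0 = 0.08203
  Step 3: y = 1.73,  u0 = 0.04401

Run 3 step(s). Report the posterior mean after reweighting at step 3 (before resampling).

step 1: w=[0.0000, 0.0002, 0.0007, 0.2558, 0.7323, 0.0109, 0.0000, 0.0000, 0.0000, 0.0000]  mean=-1.4363  Neff=1.6615  idx=[3, 3, 3, 4, 4, 4, 4, 4, 4, 4]
step 2: w=[0.0352, 0.0352, 0.0352, 0.1278, 0.1278, 0.1278, 0.1278, 0.1278, 0.1278, 0.1278]  mean=-1.4117  Neff=8.4753  idx=[2, 3, 4, 5, 5, 6, 7, 8, 9, 9]
step 3: w=[0.0009, 0.1110, 0.1110, 0.1110, 0.1110, 0.1110, 0.1110, 0.1110, 0.1110, 0.1110]  mean=-1.3803  Neff=9.0159  idx=[1, 2, 3, 4, 4, 5, 6, 7, 8, 9]

post_mean = -1.3803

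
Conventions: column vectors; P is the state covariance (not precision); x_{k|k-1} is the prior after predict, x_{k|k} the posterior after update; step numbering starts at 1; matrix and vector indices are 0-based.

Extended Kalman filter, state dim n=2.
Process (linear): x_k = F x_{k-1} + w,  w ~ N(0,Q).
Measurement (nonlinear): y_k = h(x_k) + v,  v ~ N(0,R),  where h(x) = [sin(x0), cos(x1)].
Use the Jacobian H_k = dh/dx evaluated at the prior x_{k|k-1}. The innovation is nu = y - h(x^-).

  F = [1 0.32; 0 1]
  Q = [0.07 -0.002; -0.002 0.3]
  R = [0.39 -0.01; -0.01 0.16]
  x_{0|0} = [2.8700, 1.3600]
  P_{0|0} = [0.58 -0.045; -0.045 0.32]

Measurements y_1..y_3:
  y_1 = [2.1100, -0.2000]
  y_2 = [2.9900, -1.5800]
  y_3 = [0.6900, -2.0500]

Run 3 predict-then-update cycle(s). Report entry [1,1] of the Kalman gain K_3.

step 1: x^-=[3.3052, 1.3600]  P^-=[0.6540 0.0554; 0.0554 0.6200]  H_jac=[-0.9866 0.0000; 0.0000 -0.9779]  S=[1.0266 0.0435; 0.0435 0.7529]  K=[-0.6270 -0.0358; -0.0192 -0.8042]  nu=[2.2729, -0.4092]  x^+=[1.8948, 1.6455]  P^+=[0.2475 -0.0006; -0.0006 0.1314]
step 2: x^-=[2.4213, 1.6455]  P^-=[0.3306 0.0395; 0.0395 0.4314]  H_jac=[-0.7516 0.0000; 0.0000 -0.9972]  S=[0.5767 0.0196; 0.0196 0.5890]  K=[-0.4290 -0.0526; -0.0267 -0.7295]  nu=[2.3304, -1.5054]  x^+=[1.5007, 2.6815]  P^+=[0.2219 0.0041; 0.0041 0.1168]
step 3: x^-=[2.3588, 2.6815]  P^-=[0.3065 0.0395; 0.0395 0.4168]  H_jac=[-0.7089 0.0000; 0.0000 -0.4440]  S=[0.5440 0.0024; 0.0024 0.2422]  K=[-0.3991 -0.0684; -0.0481 -0.7637]  nu=[-0.0153, -1.1540]  x^+=[2.4438, 3.5635]  P^+=[0.2186 0.0157; 0.0157 0.2741]

K[1,1] = -0.7637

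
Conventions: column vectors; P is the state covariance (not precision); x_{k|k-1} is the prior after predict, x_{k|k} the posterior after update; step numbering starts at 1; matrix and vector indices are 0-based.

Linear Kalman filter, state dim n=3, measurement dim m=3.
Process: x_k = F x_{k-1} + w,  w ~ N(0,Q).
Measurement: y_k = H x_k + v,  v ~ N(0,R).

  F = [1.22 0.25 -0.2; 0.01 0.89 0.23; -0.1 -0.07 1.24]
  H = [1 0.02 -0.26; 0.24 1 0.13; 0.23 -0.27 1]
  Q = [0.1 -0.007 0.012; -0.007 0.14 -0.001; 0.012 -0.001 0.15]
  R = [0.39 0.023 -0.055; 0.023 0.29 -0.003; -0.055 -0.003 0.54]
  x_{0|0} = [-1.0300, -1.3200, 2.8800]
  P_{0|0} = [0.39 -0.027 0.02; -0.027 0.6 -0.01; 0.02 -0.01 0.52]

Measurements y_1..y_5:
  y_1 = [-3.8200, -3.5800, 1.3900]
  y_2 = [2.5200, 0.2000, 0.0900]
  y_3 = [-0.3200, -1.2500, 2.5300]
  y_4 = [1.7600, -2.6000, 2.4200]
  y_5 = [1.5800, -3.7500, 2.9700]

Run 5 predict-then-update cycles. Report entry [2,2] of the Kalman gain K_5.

K[2,2] = 0.4315

step 1: x^-=[-2.1626, -0.5227, 3.7666]  P^-=[0.7135 0.0847 -0.1446; 0.0847 0.6383 0.1009; -0.1446 0.1009 0.9528]  S=[1.2458 0.2242 -0.2914; 0.2242 1.0434 0.0602; -0.2914 0.0602 1.4455]  K=[0.6161 0.0881 0.1182; -0.0814 0.6659 -0.0801; -0.2163 0.1960 0.5655]  nu=[-0.6676, -3.0279, -2.0203]  x^+=[-3.0795, -2.3230, 2.1751]  P^+=[0.2292 -0.0122 -0.0263; -0.0122 0.1926 0.0140; -0.0263 0.0140 0.3265]
step 2: x^-=[-4.7727, -1.5979, 3.1677]  P^-=[0.4702 0.0013 -0.1348; 0.0013 0.3153 0.0965; -0.1348 0.0965 0.6592]  S=[0.9741 0.0872 -0.2383; 0.0872 0.6608 0.0805; -0.2383 0.0805 1.1328]  K=[0.5334 0.0656 0.0837; -0.0739 0.5114 -0.0416; -0.2145 0.1976 0.4724]  nu=[8.1483, 2.5316, -2.4114]  x^+=[-0.4624, -0.8055, 0.7811]  P^+=[0.1966 -0.0119 -0.0328; -0.0119 0.1467 0.0224; -0.0328 0.0224 0.2799]
step 3: x^-=[-0.9217, -0.5418, 1.0712]  P^-=[0.4195 -0.0096 -0.1256; -0.0096 0.2798 0.0953; -0.1256 0.0953 0.5871]  S=[0.9133 0.0668 -0.2196; 0.0668 0.6162 0.0774; -0.2196 0.0774 1.0617]  K=[0.5091 0.0566 0.0762; -0.0750 0.4829 -0.0342; -0.2103 0.1966 0.4437]  nu=[0.8910, -0.6262, 1.5245]  x^+=[-0.3873, -0.9632, 1.4372]  P^+=[0.1872 -0.0127 -0.0335; -0.0127 0.1383 0.0245; -0.0335 0.0245 0.2649]
step 4: x^-=[-1.0007, -0.5306, 1.8883]  P^-=[0.4040 -0.0122 -0.1210; -0.0122 0.2732 0.0938; -0.1210 0.0938 0.5637]  S=[0.8937 0.0618 -0.2122; 0.0618 0.6070 0.0747; -0.2122 0.0747 1.0402]  K=[0.5010 0.0536 0.0745; -0.0757 0.4771 -0.0331; -0.2076 0.1952 0.4345]  nu=[3.2623, -2.0747, 0.6186]  x^+=[0.5687, -1.7879, 1.0748]  P^+=[0.1841 -0.0130 -0.0333; -0.0130 0.1366 0.0247; -0.0333 0.0247 0.2598]
step 5: x^-=[0.0319, -1.3384, 1.4011]  P^-=[0.3988 -0.0127 -0.1189; -0.0127 0.2717 0.0928; -0.1189 0.0928 0.5558]  S=[0.8869 0.0606 -0.2093; 0.0606 0.6047 0.0733; -0.2093 0.0733 1.0334]  K=[0.4982 0.0527 0.0742; -0.0758 0.4759 -0.0331; -0.2064 0.1942 0.4315]  nu=[1.9391, -2.6014, 1.2002]  x^+=[0.9498, -2.7630, 1.0136]  P^+=[0.1831 -0.0131 -0.0331; -0.0131 0.1363 0.0247; -0.0331 0.0247 0.2581]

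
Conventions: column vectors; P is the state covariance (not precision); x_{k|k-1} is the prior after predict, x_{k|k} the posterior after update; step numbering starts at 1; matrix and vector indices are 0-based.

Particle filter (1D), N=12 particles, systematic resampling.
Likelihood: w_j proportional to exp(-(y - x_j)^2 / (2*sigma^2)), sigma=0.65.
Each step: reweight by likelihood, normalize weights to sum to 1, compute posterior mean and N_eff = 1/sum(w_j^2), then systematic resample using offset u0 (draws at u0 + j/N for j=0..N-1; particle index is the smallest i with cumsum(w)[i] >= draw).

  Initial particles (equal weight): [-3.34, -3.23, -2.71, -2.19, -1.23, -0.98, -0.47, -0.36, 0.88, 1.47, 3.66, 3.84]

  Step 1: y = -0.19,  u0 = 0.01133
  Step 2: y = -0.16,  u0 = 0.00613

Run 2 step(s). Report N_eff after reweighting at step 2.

step 1: w=[0.0000, 0.0000, 0.0002, 0.0030, 0.0946, 0.1626, 0.3101, 0.3288, 0.0878, 0.0130, 0.0000, 0.0000]  mean=-0.4504  Neff=4.0405  idx=[4, 4, 5, 6, 6, 6, 6, 7, 7, 7, 7, 8]
step 2: w=[0.0299, 0.0299, 0.0523, 0.1034, 0.1034, 0.1034, 0.1034, 0.1105, 0.1105, 0.1105, 0.1105, 0.0322]  mean=-0.4500  Neff=10.2891  idx=[0, 2, 3, 4, 5, 6, 6, 7, 8, 9, 9, 10]

N_eff = 10.2891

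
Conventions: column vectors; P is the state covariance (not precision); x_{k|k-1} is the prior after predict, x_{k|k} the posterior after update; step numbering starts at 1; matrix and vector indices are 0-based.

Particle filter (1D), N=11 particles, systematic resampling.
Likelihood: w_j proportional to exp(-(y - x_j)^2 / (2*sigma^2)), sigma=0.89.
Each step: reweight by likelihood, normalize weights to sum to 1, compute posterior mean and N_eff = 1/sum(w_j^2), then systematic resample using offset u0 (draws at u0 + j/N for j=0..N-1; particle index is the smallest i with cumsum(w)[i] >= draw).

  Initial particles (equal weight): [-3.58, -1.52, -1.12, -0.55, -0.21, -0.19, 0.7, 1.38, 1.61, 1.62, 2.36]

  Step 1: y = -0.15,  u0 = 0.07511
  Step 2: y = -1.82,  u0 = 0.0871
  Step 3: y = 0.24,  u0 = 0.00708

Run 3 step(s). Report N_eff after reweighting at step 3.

N_eff = 9.2660

step 1: w=[0.0001, 0.0622, 0.1122, 0.1837, 0.2028, 0.2031, 0.1288, 0.0464, 0.0288, 0.0281, 0.0038]  mean=-0.1478  Neff=6.5379  idx=[2, 2, 3, 3, 4, 4, 5, 5, 6, 7, 9]
step 2: w=[0.2468, 0.2468, 0.1215, 0.1215, 0.0655, 0.0655, 0.0628, 0.0628, 0.0061, 0.0005, 0.0002]  mean=-0.7325  Neff=5.9582  idx=[0, 0, 1, 1, 1, 2, 3, 3, 5, 6, 8]
step 3: w=[0.0500, 0.0500, 0.0500, 0.0500, 0.0500, 0.1084, 0.1084, 0.1084, 0.1414, 0.1430, 0.1406]  mean=-0.4172  Neff=9.2660  idx=[0, 1, 3, 5, 6, 6, 7, 8, 9, 9, 10]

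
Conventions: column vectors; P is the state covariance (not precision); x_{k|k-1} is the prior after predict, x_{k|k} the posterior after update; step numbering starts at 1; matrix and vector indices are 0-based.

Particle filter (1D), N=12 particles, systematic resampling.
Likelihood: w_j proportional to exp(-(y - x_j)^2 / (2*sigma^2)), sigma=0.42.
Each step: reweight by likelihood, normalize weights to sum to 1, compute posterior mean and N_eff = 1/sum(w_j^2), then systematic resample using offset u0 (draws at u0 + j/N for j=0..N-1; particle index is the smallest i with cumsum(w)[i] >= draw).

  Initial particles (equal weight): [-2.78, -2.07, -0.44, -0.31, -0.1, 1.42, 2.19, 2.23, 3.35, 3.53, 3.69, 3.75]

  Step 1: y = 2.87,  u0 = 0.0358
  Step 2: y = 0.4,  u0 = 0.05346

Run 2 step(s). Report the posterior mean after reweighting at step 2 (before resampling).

post_mean = 2.2060

step 1: w=[0.0000, 0.0000, 0.0000, 0.0000, 0.0000, 0.0016, 0.1627, 0.1890, 0.3141, 0.1756, 0.0897, 0.0672]  mean=3.0355  Neff=4.8948  idx=[6, 6, 7, 7, 8, 8, 8, 8, 9, 9, 10, 11]
step 2: w=[0.3006, 0.3006, 0.1994, 0.1994, 0.0000, 0.0000, 0.0000, 0.0000, 0.0000, 0.0000, 0.0000, 0.0000]  mean=2.2060  Neff=3.8426  idx=[0, 0, 0, 1, 1, 1, 1, 2, 2, 3, 3, 3]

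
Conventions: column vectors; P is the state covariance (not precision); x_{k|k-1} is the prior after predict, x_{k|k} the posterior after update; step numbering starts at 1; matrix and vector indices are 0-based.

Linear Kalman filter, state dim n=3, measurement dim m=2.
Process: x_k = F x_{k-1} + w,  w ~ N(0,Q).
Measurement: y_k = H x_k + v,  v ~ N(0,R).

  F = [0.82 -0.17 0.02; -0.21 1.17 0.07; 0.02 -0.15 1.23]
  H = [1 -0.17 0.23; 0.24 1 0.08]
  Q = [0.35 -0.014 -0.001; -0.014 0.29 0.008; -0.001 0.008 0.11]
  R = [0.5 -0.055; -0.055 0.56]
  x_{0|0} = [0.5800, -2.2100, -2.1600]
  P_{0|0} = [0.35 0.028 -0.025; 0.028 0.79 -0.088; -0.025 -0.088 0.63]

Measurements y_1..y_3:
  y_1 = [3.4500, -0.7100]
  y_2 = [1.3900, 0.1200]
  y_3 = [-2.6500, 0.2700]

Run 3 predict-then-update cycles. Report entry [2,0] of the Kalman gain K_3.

step 1: x^-=[0.8081, -2.8587, -2.3137]  P^-=[0.6004 -0.2050 0.0303; -0.2050 1.3625 -0.1956; 0.0303 -0.1956 1.1121]  S=[1.2975 -0.3569; -0.3569 1.8357]  K=[0.5137 0.0680; -0.1867 0.6706; 0.2443 -0.0066]  nu=[2.6881, 2.1399]  x^+=[2.3344, -1.9256, -1.6713]  P^+=[0.2745 -0.0459 -0.1270; -0.0459 0.4024 -0.0694; -0.1270 -0.0694 1.0335]
step 2: x^-=[2.2081, -2.8601, -1.7202]  P^-=[0.5557 -0.1931 -0.0684; -0.1931 0.8729 -0.0438; -0.0684 -0.0438 1.7023]  S=[1.2086 -0.2426; -0.2426 1.3735]  K=[0.4815 0.0376; -0.1768 0.5680; 0.2951 0.1074]  nu=[-0.9087, 2.5878]  x^+=[1.8679, -1.2296, -1.7103]  P^+=[0.2824 -0.0548 -0.2304; -0.0548 0.3432 -0.0285; -0.2304 -0.0285 1.5966]
step 3: x^-=[1.7065, -1.9506, -1.8818]  P^-=[0.5583 -0.1957 -0.1679; -0.1957 0.8091 0.0995; -0.1679 0.0995 2.5328]  S=[1.1972 -0.2009; -0.2009 1.3330]  K=[0.4642 0.0136; -0.1665 0.5526; 0.3746 0.2529]  nu=[-4.2553, 1.9615]  x^+=[-0.2420, -0.1579, -2.9800]  P^+=[0.3027 -0.0621 -0.3561; -0.0621 0.3319 0.0211; -0.3561 0.0211 2.3176]

K[2,0] = 0.3746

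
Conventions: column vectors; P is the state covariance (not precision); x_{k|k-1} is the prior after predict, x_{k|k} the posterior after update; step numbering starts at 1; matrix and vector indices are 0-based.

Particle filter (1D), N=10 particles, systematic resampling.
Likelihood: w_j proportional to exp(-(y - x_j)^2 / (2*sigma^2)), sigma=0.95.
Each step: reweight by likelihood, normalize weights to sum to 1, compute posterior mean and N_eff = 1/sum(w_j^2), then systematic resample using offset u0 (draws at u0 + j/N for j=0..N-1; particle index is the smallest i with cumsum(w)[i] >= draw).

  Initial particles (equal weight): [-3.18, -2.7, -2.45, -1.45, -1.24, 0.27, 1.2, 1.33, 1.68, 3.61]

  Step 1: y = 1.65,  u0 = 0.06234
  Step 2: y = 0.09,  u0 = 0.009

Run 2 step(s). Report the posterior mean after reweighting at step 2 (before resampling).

post_mean = 1.1132

step 1: w=[0.0000, 0.0000, 0.0000, 0.0015, 0.0029, 0.1049, 0.2692, 0.2846, 0.3010, 0.0359]  mean=1.3592  Neff=3.9005  idx=[5, 6, 6, 6, 7, 7, 7, 8, 8, 8]
step 2: w=[0.2174, 0.1119, 0.1119, 0.1119, 0.0944, 0.0944, 0.0944, 0.0546, 0.0546, 0.0546]  mean=1.1132  Neff=8.2987  idx=[0, 0, 0, 1, 2, 3, 4, 5, 6, 8]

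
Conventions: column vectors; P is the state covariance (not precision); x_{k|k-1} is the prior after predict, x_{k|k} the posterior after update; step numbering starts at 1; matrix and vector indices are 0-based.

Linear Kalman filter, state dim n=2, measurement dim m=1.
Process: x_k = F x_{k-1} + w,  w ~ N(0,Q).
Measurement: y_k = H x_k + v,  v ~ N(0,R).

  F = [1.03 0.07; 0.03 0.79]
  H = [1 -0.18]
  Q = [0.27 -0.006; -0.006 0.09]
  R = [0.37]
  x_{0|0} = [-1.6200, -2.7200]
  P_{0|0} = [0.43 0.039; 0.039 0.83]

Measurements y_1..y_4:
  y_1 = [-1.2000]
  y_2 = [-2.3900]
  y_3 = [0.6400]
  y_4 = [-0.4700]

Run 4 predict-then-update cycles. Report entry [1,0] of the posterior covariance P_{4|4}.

step 1: x^-=[-1.8590, -2.1974]  P^-=[0.7359 0.0850; 0.0850 0.6102]  S=[1.0950]  K=[0.6580; -0.0227]  nu=[0.2635]  x^+=[-1.6856, -2.2034]  P^+=[0.2617 0.1013; 0.1013 0.6097]
step 2: x^-=[-1.8904, -1.7912]  P^-=[0.5653 0.1185; 0.1185 0.4755]  S=[0.9080]  K=[0.5990; 0.0362]  nu=[-0.8220]  x^+=[-2.3828, -1.8210]  P^+=[0.2394 0.0988; 0.0988 0.4743]
step 3: x^-=[-2.5818, -1.5101]  P^-=[0.5406 0.1082; 0.1082 0.3909]  S=[0.8843]  K=[0.5893; 0.0428]  nu=[2.9500]  x^+=[-0.8434, -1.3838]  P^+=[0.2335 0.0859; 0.0859 0.3893]
step 4: x^-=[-0.9656, -1.1185]  P^-=[0.5320 0.0928; 0.0928 0.3373]  S=[0.8795]  K=[0.5859; 0.0365]  nu=[0.2942]  x^+=[-0.7932, -1.1078]  P^+=[0.2301 0.0740; 0.0740 0.3361]

P_post[1,0] = 0.0740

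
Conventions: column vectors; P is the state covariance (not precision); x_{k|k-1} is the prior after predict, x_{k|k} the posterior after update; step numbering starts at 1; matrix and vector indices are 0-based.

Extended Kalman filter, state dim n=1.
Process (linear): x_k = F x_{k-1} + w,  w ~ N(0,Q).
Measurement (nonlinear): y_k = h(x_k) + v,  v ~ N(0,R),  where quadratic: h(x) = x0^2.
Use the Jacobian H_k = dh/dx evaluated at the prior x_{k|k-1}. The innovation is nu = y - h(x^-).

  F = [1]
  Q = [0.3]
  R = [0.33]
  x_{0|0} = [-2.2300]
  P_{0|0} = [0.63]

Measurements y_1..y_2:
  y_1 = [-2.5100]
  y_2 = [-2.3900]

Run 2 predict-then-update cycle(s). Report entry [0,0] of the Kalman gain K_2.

step 1: x^-=[-2.2300]  P^-=[0.9300]  H_jac=[-4.4600]  S=[18.8292]  K=[-0.2203]  nu=[-7.4829]  x^+=[-0.5816]  P^+=[0.0163]
step 2: x^-=[-0.5816]  P^-=[0.3163]  H_jac=[-1.1632]  S=[0.7580]  K=[-0.4854]  nu=[-2.7283]  x^+=[0.7427]  P^+=[0.1377]

K[0,0] = -0.4854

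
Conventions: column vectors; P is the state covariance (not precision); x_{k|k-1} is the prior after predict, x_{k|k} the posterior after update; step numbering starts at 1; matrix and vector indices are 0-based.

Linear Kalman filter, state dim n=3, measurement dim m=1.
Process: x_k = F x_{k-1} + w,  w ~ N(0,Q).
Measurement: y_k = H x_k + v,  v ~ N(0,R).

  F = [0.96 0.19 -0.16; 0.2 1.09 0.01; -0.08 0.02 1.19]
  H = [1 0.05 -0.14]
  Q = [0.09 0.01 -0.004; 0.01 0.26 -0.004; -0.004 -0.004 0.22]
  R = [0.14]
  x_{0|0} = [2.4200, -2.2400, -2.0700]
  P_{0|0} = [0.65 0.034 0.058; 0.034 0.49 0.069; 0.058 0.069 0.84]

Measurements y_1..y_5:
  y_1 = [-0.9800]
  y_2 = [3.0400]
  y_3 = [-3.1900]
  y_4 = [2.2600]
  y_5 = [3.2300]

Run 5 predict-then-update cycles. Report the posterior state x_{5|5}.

step 1: x^-=[2.2288, -1.9783, -2.7017]  P^-=[0.7186 0.2586 -0.1295; 0.2586 0.8848 0.1067; -0.1295 0.1067 1.4060]  S=[0.9490]  K=[0.7900; 0.3034; -0.3382]  nu=[-3.4881]  x^+=[-0.5267, -3.0365, -1.5219]  P^+=[0.1264 0.0312 0.1241; 0.0312 0.7975 0.2041; 0.1241 0.2041 1.2974]
step 2: x^-=[-0.8390, -3.4303, -1.8297]  P^-=[0.2293 0.1932 -0.0687; 0.1932 1.2312 0.3184; -0.0687 0.3184 2.0444]  S=[0.4466]  K=[0.5567; 0.4706; -0.7592]  nu=[3.7944]  x^+=[1.2733, -1.6449, -4.7103]  P^+=[0.0909 0.0762 0.1200; 0.0762 1.1323 0.4780; 0.1200 0.4780 1.7870]
step 3: x^-=[1.6635, -1.5853, -5.7400]  P^-=[0.2223 0.2566 -0.1015; 0.2566 1.6532 0.6827; -0.1015 0.6827 2.7513]  S=[0.4649]  K=[0.5363; 0.5242; -0.9734]  nu=[-5.5779]  x^+=[-1.3281, -4.5090, -0.3103]  P^+=[0.0886 0.1259 0.1412; 0.1259 1.5255 0.9199; 0.1412 0.9199 2.3108]
step 4: x^-=[-2.0821, -5.1835, -0.3532]  P^-=[0.2325 0.3139 -0.0763; 0.3139 2.1517 1.2717; -0.0763 1.2717 3.5100]  S=[0.4816]  K=[0.5375; 0.5055; -1.0468]  nu=[4.5518]  x^+=[0.3644, -2.8824, -5.1178]  P^+=[0.0933 0.1831 0.1947; 0.1831 2.0287 1.5265; 0.1947 1.5265 2.9823]
step 5: x^-=[0.6210, -3.1201, -6.1770]  P^-=[0.2398 0.3741 -0.0054; 0.3741 2.7882 2.0856; -0.0054 2.0856 4.4797]  S=[0.4843]  K=[0.5353; 0.4575; -1.0909]  nu=[1.9002]  x^+=[1.6382, -2.2509, -8.2500]  P^+=[0.1010 0.2555 0.2774; 0.2555 2.6868 2.3272; 0.2774 2.3272 3.9034]

x_post = [1.6382, -2.2509, -8.2500]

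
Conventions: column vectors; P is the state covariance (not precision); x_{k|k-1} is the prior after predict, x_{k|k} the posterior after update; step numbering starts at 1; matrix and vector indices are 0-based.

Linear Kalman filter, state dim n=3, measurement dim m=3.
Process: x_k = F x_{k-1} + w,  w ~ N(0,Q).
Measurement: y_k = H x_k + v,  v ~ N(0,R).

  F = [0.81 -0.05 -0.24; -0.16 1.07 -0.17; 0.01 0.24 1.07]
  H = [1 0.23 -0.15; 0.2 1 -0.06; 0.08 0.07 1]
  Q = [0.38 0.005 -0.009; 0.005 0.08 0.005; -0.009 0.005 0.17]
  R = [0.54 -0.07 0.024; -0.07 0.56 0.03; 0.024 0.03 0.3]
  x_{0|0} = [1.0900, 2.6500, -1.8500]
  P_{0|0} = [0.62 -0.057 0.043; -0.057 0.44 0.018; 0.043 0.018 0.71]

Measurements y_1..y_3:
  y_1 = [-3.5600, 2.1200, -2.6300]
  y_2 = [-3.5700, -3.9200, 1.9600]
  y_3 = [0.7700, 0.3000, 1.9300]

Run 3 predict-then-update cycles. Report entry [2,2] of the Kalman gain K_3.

K[2,2] = 0.5596

step 1: x^-=[1.1944, 2.9756, -1.3326]  P^-=[0.8171 -0.1285 -0.1675; -0.1285 0.6355 0.0019; -0.1675 0.0019 1.0182]  S=[1.4046 0.1291 -0.2295; 0.1291 1.1842 -0.0164; -0.2295 -0.0164 1.2985]  K=[0.5837 -0.0254 0.0173; -0.0306 0.5185 0.0289; -0.0989 -0.0570 0.7557]  nu=[-5.6387, -1.1744, -1.6012]  x^+=[-2.0949, 2.4926, -1.9178]  P^+=[0.3458 -0.1238 -0.0006; -0.1238 0.3188 0.0111; -0.0006 0.0111 0.2219]
step 2: x^-=[-1.3612, 3.3283, -1.4748]  P^-=[0.6310 -0.1588 -0.0927; -0.1588 0.4986 0.0617; -0.0927 0.0617 0.4475]  S=[1.1579 0.0070 -0.0767; 0.0070 1.0167 0.0766; -0.0767 0.0766 0.7460]  K=[0.5246 -0.0291 -0.0146; -0.0448 0.4512 0.0616; -0.0865 -0.0278 0.5897]  nu=[-3.1955, -7.0646, 3.3107]  x^+=[-2.8802, 0.4878, 0.9501]  P^+=[0.3103 -0.1161 -0.0094; -0.1161 0.2821 0.0205; -0.0094 0.0205 0.1733]
step 3: x^-=[-2.5853, 0.8213, 1.1049]  P^-=[0.6078 -0.1489 -0.0872; -0.1489 0.4477 0.0729; -0.0872 0.0729 0.3945]  S=[1.1330 -0.0018 -0.0627; -0.0018 0.9672 0.0889; -0.0627 0.0889 0.6951]  K=[0.5165 -0.0200 -0.0214; -0.0454 0.4206 0.0749; -0.0835 -0.0188 0.5596]  nu=[3.3322, 0.0621, 0.9745]  x^+=[-0.8862, 0.7691, 1.3708]  P^+=[0.3033 -0.1093 -0.0112; -0.1093 0.2643 0.0242; -0.0112 0.0242 0.1645]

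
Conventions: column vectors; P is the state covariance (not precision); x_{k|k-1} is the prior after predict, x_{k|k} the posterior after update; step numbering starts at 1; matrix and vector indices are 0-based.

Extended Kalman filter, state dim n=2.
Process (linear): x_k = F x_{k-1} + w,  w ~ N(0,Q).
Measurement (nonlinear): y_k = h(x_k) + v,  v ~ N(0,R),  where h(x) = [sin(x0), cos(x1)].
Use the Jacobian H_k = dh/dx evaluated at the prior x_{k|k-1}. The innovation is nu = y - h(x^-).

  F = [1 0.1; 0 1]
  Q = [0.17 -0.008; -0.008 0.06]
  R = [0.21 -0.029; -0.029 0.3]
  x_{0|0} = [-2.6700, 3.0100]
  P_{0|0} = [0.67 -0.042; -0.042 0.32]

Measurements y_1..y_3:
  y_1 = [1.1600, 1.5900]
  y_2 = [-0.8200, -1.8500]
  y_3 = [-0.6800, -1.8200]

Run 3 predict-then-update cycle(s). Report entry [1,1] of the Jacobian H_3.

H_jac[1,1] = 0.1056

step 1: x^-=[-2.3690, 3.0100]  P^-=[0.8348 -0.0180; -0.0180 0.3800]  H_jac=[-0.7161 0.0000; 0.0000 -0.1312]  S=[0.6381 -0.0307; -0.0307 0.3065]  K=[-0.9410 -0.0865; 0.0124 -0.1614]  nu=[1.8580, 2.5814]  x^+=[-4.3407, 2.6164]  P^+=[0.2725 -0.0102; -0.0102 0.3718]
step 2: x^-=[-4.0791, 2.6164]  P^-=[0.4441 0.0190; 0.0190 0.4318]  H_jac=[-0.5918 0.0000; 0.0000 -0.5013]  S=[0.3656 -0.0234; -0.0234 0.4085]  K=[-0.7232 -0.0647; -0.0649 -0.5336]  nu=[-1.6261, -0.9847]  x^+=[-2.8395, 3.2474]  P^+=[0.2534 -0.0031; -0.0031 0.3156]
step 3: x^-=[-2.5148, 3.2474]  P^-=[0.4260 0.0204; 0.0204 0.3756]  H_jac=[-0.8099 0.0000; 0.0000 0.1056]  S=[0.4894 -0.0307; -0.0307 0.3042]  K=[-0.7090 -0.0646; -0.0258 0.1277]  nu=[-0.0934, -0.8256]  x^+=[-2.3952, 3.1443]  P^+=[0.1815 0.0113; 0.0113 0.3701]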